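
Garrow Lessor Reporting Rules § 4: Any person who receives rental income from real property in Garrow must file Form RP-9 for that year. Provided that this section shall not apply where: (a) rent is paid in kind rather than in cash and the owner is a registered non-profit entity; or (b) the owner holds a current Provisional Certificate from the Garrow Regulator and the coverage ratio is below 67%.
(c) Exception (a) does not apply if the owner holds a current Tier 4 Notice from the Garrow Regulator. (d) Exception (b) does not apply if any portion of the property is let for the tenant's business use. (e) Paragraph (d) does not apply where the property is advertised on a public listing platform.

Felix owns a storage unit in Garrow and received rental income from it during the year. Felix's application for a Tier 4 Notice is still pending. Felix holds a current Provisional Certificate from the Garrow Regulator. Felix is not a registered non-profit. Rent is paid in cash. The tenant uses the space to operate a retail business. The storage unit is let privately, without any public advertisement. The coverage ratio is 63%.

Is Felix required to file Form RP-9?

Exception (a) fails — rent is paid in cash.
Exception (b): a current Provisional Certificate is held; the coverage ratio is 63%, below the 67% limit — every condition holds. But applying paragraphs (d)–(e): (d) is triggered — the space is let for business use. (e) is inapplicable (the property is let privately without advertisement), so (d) stands. Exception (b) does not apply.
No exception applies. The general rule governs.

Yes — Felix must file Form RP-9.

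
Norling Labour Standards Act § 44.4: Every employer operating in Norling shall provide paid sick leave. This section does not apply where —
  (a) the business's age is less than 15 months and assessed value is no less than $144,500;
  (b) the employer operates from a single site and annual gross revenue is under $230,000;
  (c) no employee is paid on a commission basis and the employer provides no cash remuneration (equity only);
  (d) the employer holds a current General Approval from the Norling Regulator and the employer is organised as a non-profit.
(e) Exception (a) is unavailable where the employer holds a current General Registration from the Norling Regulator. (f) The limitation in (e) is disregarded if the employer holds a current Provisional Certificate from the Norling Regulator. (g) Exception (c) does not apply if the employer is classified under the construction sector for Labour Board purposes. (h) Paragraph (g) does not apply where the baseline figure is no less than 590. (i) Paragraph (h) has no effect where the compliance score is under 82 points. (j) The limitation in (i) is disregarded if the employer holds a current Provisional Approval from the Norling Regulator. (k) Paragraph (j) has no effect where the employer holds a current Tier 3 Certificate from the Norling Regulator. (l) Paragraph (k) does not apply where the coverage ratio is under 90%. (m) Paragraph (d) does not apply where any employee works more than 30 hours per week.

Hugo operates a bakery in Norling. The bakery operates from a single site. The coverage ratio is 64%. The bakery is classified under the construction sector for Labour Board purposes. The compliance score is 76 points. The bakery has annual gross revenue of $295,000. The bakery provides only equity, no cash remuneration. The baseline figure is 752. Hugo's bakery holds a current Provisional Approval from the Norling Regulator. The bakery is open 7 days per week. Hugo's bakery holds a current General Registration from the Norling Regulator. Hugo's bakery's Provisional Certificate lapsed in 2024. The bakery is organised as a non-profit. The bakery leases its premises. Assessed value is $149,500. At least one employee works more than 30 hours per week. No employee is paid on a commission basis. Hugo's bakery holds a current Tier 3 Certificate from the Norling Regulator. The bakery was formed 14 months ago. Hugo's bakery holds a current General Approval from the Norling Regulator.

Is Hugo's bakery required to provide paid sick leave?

No — exception (c) applies; Hugo's bakery is not required to provide paid sick leave.

All of (a)'s requirements are met (the business's age is 14 months, less than the 15 months limit; assessed value is $149,500, meeting the $144,500 threshold). However, paragraphs (e)–(f) must be considered: (e) applies — a current General Registration is held. (f), which would lift (e), is inapplicable — the Provisional Certificate is not current. (a) is therefore removed.
Exception (b) requires that annual gross revenue is under $230,000; but annual gross revenue is $295,000, not under $230,000, so (b) is unavailable.
Exception (c)'s conditions are all satisfied: no employee is paid on commission; remuneration is equity-only. Considering the limiting provisions: (g) operates (the bakery is classified under the construction sector), but is displaced by (h): (h) is engaged — the baseline figure is 752, meeting the 590 threshold. (i) would limit (h) — the compliance score is 76 points, under the 82 points limit — but (j) sets (i) aside: (j) operates against (i): a current Provisional Approval is held. (k) is triggered (a current Tier 3 Certificate is held), but is overridden by (l): (l) is engaged — the coverage ratio is 64%, under the 90% limit. So (c) applies.
All of (d)'s requirements are met (a current General Approval is held; the employer is a non-profit). But applying paragraph (m): (m) operates against (d): at least one employee exceeds 30 hours/week. Exception (d) does not apply.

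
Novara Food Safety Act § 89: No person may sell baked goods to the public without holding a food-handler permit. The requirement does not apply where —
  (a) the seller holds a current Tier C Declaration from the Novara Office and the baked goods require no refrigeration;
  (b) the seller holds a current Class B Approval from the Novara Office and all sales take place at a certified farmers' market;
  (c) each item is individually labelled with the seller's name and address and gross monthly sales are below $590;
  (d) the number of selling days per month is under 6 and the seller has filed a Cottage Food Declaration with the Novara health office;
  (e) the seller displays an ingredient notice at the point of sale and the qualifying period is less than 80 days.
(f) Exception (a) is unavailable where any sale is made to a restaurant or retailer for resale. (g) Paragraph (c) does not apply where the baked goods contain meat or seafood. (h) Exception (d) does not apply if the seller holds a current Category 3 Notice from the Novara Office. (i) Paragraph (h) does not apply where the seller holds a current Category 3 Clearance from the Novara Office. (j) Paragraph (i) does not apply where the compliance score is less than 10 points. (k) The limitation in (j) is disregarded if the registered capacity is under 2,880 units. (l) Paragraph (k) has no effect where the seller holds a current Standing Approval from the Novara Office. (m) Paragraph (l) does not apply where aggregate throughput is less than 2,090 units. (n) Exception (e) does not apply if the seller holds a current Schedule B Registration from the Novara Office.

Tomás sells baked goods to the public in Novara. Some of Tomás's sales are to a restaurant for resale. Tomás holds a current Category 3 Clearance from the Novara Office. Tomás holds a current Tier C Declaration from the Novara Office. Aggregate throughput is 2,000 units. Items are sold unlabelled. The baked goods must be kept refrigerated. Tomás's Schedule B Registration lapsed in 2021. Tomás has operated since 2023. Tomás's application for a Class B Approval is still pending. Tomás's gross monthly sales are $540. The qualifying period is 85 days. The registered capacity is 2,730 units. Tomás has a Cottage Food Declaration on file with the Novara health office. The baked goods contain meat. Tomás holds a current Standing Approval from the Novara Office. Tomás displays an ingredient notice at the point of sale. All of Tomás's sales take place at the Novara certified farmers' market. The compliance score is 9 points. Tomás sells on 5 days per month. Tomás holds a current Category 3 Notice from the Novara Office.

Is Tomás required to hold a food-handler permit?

No — exception (d) applies; Tomás is not required to hold a food-handler permit.

Exception (a) requires that the baked goods require no refrigeration; but the baked goods require refrigeration, so (a) is unavailable.
Exception (b) fails — there is no Class B Approval in force.
Exception (c) fails — items are sold unlabelled.
All of (d)'s requirements are met (the number of selling days per month is 5, under the 6 limit; a Cottage Food Declaration is on file). As to paragraphs (h)–(m): (h) would limit (d) — a current Category 3 Notice is held — but (i) sets (h) aside: (i) applies — a current Category 3 Clearance is held. (j) would limit (i) — the compliance score is 9 points, less than the 10 points limit — but (k) sets (j) aside: (k) is engaged — the registered capacity is 2,730 units, under the 2,880 units limit. (l) applies (a current Standing Approval is held), but is set aside by (m): (m) is engaged — aggregate throughput is 2,000 units, less than the 2,090 units limit. Exception (d) stands.
Exception (e) fails — the qualifying period is 85 days, not less than 80 days.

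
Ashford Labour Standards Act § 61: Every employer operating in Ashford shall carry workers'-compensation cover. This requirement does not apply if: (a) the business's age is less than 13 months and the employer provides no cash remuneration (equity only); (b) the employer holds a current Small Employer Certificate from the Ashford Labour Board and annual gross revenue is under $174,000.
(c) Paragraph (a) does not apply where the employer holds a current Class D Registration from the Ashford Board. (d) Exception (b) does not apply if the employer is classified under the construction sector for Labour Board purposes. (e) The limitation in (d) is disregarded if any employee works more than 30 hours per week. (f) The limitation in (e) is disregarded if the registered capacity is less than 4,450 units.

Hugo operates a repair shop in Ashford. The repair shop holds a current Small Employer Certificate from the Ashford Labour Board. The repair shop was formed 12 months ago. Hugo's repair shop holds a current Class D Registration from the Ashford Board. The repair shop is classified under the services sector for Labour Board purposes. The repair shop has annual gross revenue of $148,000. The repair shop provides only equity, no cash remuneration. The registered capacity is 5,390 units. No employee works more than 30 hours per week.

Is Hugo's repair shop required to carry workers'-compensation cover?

No — exception (b) applies; Hugo's repair shop is not required to carry workers'-compensation cover.

All of (a)'s requirements are met (the business's age is 12 months, less than the 13 months limit; remuneration is equity-only). However, paragraph (c) must be considered: (c) operates against (a): a current Class D Registration is held. So (a) is unavailable.
Exception (b): a current Small Employer Certificate is held; annual gross revenue is $148,000, under the $174,000 limit — every condition holds. As to paragraphs (d)–(f): (d), which would limit (b), is inapplicable: the repair shop is classified under the services sector. (b) remains available.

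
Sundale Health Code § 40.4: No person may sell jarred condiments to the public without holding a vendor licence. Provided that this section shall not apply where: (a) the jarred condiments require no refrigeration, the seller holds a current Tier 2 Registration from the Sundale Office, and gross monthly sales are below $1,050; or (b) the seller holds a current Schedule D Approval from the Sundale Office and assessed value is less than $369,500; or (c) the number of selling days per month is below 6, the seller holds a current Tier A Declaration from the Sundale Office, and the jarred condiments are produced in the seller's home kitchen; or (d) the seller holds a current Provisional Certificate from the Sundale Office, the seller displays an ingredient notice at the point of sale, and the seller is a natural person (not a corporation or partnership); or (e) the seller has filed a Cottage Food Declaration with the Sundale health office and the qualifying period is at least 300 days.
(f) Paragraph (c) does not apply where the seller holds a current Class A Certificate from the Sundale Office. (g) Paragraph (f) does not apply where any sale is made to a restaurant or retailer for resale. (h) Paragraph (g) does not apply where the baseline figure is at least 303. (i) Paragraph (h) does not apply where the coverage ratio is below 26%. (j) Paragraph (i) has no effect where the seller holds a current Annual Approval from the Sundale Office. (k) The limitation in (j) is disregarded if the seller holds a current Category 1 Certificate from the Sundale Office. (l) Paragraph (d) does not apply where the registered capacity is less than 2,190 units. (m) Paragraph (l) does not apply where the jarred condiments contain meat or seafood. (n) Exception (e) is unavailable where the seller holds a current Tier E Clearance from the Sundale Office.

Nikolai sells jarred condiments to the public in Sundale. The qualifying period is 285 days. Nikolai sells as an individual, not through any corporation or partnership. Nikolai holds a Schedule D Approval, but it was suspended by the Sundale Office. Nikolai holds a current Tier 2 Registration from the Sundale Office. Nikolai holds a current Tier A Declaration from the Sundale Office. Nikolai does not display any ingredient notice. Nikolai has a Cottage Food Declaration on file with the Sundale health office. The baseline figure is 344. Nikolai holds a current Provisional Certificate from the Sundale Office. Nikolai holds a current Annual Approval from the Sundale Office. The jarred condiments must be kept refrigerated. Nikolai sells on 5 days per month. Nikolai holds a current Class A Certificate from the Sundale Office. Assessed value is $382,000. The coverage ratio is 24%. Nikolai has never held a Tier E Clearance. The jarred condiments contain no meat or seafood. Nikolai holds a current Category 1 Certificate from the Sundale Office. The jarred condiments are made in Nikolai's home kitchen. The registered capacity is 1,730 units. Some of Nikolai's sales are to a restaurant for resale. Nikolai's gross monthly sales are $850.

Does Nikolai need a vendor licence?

No — exception (c) applies; Nikolai is not required to hold a vendor licence.

Exception (a) fails — the jarred condiments require refrigeration.
Exception (b) fails — the Schedule D Approval is not current.
Exception (c) is satisfied on its face — the number of selling days per month is 5, below the 6 limit; a current Tier A Declaration is held; the jarred condiments are home-kitchen produced. Applying paragraphs (f)–(k): (f) is engaged (a current Class A Certificate is held), but is itself disapplied by (g): (g) operates against (f): some sales are to a restaurant for resale. (h) applies (the baseline figure is 344, meeting the 303 threshold), but is itself disapplied by (i): (i) is triggered — the coverage ratio is 24%, below the 26% limit. (j) applies (a current Annual Approval is held), but yields to (k): (k) operates against (j): a current Category 1 Certificate is held. Exception (c) stands.
Exception (d) fails — no ingredient notice is displayed.
Exception (e) requires that the qualifying period is at least 300 days; but the qualifying period is 285 days, short of 300 days, so (e) is unavailable.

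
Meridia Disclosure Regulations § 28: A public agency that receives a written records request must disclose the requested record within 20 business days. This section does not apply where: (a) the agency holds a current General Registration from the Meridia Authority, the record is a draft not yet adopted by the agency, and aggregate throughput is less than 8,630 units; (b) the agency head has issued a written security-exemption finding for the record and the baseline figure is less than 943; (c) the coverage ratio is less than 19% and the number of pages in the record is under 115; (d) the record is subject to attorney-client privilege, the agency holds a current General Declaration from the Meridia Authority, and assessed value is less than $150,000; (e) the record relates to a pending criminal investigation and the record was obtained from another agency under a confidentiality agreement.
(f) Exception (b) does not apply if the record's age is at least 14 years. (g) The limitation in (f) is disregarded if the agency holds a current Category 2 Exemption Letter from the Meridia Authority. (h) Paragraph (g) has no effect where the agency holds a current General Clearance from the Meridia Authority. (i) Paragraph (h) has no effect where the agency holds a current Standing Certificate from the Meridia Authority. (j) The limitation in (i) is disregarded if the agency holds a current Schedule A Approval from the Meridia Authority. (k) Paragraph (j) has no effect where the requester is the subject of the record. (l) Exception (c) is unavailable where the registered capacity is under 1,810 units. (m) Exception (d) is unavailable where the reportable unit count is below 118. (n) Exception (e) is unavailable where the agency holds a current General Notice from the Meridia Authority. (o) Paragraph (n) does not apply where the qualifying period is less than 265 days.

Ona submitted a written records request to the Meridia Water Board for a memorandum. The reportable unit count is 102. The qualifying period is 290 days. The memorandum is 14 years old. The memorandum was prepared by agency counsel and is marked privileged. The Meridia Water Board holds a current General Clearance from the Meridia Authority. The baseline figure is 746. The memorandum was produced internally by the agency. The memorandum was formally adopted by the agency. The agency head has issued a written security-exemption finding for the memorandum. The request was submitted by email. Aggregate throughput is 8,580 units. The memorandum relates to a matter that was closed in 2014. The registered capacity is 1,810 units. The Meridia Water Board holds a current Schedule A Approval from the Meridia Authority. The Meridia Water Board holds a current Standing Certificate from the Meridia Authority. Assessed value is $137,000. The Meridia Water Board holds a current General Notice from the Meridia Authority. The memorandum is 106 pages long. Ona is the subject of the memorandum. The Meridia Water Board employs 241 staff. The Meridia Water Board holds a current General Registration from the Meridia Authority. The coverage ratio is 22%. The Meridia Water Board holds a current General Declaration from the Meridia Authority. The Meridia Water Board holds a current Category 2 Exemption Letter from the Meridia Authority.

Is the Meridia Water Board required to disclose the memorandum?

Exception (a) fails — the memorandum has been formally adopted.
Exception (b)'s conditions are all satisfied: a written security-exemption finding has been issued; the baseline figure is 746, less than the 943 limit. As to paragraphs (f)–(k): (f) operates (the record's age is 14 years, meeting the 14 years threshold), but is itself disapplied by (g): (g) operates against (f): a current Category 2 Exemption Letter is held. (h) would limit (g) — a current General Clearance is held — but (i) sets (h) aside: (i) is triggered — a current Standing Certificate is held. (j) would limit (i) — a current Schedule A Approval is held — but (k) sets (j) aside: (k) operates — Ona is the subject of the memorandum. So (b) applies.
Exception (c) fails — the coverage ratio is 22%, not less than 19%.
All of (d)'s requirements are met (the memorandum is privileged; a current General Declaration is held; assessed value is $137,000, less than the $150,000 limit). However, paragraph (m) must be considered: (m) is engaged — the reportable unit count is 102, below the 118 limit. Exception (d) does not apply.
Exception (e) does not apply: the memorandum relates to a closed matter.

No — exception (b) applies; the Meridia Water Board is not required to disclose the memorandum.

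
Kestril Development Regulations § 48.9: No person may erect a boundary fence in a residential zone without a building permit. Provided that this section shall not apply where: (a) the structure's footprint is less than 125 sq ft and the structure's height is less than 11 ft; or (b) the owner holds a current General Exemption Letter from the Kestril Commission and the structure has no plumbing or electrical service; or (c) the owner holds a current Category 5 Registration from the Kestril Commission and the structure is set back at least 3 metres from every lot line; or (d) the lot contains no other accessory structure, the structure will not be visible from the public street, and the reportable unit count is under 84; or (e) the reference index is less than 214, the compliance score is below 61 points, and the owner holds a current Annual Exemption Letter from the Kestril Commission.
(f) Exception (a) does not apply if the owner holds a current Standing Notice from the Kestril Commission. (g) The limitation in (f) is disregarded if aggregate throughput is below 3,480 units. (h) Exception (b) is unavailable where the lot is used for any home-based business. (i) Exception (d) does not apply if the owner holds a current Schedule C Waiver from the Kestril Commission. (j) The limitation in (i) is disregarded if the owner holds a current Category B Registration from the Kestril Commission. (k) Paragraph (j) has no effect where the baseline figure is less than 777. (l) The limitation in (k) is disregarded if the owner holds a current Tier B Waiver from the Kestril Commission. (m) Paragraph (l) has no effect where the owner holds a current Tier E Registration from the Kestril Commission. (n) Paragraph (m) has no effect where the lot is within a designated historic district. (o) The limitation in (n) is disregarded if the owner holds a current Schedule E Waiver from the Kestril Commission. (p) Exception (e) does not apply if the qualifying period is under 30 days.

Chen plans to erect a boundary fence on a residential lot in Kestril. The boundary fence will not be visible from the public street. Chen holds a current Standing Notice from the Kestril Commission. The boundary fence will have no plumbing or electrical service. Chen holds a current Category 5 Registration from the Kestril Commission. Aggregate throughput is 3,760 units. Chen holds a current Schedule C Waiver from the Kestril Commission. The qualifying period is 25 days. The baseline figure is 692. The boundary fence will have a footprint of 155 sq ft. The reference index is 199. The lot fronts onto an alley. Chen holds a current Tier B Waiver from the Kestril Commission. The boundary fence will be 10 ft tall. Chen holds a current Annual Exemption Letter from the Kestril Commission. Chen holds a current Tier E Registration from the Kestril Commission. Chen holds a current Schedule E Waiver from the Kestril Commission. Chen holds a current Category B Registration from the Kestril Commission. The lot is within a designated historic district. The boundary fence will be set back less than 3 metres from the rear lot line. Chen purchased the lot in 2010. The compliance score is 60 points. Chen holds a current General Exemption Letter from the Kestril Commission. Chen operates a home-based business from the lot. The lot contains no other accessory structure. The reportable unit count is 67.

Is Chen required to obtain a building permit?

Yes — Chen must obtain a building permit.

Exception (a) does not apply: the structure's footprint is 155 sq ft, not less than 125 sq ft.
Exception (b) is satisfied on its face — a current General Exemption Letter is held; there is no plumbing or electrical service. But applying paragraph (h): (h) is triggered — a home-based business operates on the lot. (b) is therefore removed.
Exception (c) requires that the structure is set back at least 3 metres from every lot line; but the rear setback is under 3 m, so (c) is unavailable.
Exception (d) is satisfied on its face — the lot has no other accessory structure; the structure will not be visible from the street; the reportable unit count is 67, under the 84 limit. However, paragraphs (i)–(o) must be considered: (i) operates — a current Schedule C Waiver is held. (j) applies (a current Category B Registration is held), but is set aside by (k): (k) is engaged — the baseline figure is 692, less than the 777 limit. (l) is triggered (a current Tier B Waiver is held), but is overridden by (m): (m) is triggered — a current Tier E Registration is held. (n) operates (the lot is in a historic district), but yields to (o): (o) is triggered — a current Schedule E Waiver is held. So (d) is unavailable.
Exception (e): the reference index is 199, less than the 214 limit; the compliance score is 60 points, below the 61 points limit; a current Annual Exemption Letter is held — every condition holds. But: (p) operates against (e): the qualifying period is 25 days, under the 30 days limit. So (e) is unavailable.
Every exception is unavailable, so the rule governs.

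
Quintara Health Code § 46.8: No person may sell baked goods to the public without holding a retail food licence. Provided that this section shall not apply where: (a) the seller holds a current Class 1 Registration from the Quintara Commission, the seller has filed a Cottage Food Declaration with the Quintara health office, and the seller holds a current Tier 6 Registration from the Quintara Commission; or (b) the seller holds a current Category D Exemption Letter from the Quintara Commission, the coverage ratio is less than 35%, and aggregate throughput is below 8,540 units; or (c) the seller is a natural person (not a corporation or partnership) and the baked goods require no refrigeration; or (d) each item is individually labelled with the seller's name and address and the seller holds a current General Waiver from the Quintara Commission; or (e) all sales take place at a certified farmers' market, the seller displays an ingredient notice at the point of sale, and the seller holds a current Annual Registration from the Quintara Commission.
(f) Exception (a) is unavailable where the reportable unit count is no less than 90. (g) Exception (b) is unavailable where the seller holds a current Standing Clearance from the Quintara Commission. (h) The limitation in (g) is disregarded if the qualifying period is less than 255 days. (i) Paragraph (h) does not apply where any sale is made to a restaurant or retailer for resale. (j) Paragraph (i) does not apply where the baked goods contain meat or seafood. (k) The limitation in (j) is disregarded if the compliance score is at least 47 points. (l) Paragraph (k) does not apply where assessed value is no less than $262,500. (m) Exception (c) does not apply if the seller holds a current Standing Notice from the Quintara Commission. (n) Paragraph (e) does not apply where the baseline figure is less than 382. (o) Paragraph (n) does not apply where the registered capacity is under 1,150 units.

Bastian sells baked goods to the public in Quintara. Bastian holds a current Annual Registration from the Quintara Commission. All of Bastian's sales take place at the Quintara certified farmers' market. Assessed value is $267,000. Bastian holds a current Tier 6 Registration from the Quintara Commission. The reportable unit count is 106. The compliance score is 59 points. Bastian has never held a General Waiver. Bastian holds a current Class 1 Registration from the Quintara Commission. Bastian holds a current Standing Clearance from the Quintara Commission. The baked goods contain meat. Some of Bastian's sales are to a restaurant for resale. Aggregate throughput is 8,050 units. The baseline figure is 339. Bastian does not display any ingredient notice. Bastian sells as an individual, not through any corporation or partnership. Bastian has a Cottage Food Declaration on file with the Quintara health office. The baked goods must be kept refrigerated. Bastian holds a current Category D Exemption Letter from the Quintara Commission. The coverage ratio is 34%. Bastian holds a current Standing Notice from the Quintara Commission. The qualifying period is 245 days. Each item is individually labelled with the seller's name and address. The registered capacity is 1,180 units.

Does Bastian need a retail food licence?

Exception (a)'s conditions are all satisfied: a current Class 1 Registration is held; a Cottage Food Declaration is on file; a current Tier 6 Registration is held. But applying paragraph (f): (f) is engaged — the reportable unit count is 106, meeting the 90 threshold. (a) is therefore removed.
Exception (b)'s conditions are all satisfied: a current Category D Exemption Letter is held; the coverage ratio is 34%, less than the 35% limit; aggregate throughput is 8,050 units, below the 8,540 units limit. As to paragraphs (g)–(l): (g) is triggered (a current Standing Clearance is held), but is displaced by (h): (h) operates against (g): the qualifying period is 245 days, less than the 255 days limit. (i) would limit (h) — some sales are to a restaurant for resale — but (j) sets (i) aside: (j) applies — the baked goods contain meat. (k) would limit (j) — the compliance score is 59 points, meeting the 47 points threshold — but (l) sets (k) aside: (l) applies — assessed value is $267,000, meeting the $262,500 threshold. So (b) applies.
Exception (c) does not apply: the baked goods require refrigeration.
Exception (d) requires that the seller holds a current General Waiver from the Quintara Commission; but no current General Waiver is held, so (d) is unavailable.
Exception (e) requires that the seller displays an ingredient notice at the point of sale; but no ingredient notice is displayed, so (e) is unavailable.

No — exception (b) applies; Bastian is not required to hold a retail food licence.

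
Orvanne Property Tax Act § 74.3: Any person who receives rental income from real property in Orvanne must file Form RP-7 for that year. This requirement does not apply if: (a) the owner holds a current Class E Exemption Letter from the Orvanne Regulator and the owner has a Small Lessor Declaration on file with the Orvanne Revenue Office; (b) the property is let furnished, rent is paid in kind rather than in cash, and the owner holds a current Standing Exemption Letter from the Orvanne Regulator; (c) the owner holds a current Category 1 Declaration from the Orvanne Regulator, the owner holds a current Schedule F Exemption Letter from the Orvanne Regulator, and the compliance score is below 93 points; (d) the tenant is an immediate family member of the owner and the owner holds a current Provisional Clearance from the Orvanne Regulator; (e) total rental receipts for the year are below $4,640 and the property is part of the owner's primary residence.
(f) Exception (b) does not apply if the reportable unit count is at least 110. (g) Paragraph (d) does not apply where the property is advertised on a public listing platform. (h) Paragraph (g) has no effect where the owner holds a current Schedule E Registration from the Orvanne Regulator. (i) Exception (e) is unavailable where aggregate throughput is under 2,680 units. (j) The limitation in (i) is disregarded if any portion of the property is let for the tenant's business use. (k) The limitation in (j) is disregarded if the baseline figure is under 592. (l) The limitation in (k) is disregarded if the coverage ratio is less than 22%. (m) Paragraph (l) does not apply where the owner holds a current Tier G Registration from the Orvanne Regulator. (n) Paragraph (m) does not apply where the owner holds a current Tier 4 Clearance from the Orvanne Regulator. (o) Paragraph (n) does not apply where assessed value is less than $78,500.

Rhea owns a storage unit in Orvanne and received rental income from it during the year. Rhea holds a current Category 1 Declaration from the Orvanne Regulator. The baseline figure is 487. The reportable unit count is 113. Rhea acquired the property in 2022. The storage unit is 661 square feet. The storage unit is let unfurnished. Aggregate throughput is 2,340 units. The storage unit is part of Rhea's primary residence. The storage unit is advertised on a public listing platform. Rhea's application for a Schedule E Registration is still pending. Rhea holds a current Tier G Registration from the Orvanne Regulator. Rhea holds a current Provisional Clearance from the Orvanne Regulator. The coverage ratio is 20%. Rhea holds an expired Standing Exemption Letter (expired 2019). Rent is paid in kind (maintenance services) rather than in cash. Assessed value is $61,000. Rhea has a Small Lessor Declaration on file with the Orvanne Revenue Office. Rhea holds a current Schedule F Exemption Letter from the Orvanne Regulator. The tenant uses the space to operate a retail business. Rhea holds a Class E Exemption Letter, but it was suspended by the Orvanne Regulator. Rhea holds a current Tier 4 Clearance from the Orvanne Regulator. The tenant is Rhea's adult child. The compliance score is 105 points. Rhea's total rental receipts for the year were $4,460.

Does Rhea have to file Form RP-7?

Exception (a) fails — there is no Class E Exemption Letter in force.
Exception (b) does not apply: the property is let unfurnished.
Exception (c) fails — the compliance score is 105 points, not below 93 points.
Exception (d)'s conditions are all satisfied: the tenant is an immediate family member; a current Provisional Clearance is held. Turning to paragraphs (g)–(h): (g) operates against (d): the property is publicly advertised. (h), which would lift (g), is inapplicable — there is no Schedule E Registration in force. (d) is therefore removed.
Exception (e)'s conditions are all satisfied: total rental receipts for the year are $4,460, below the $4,640 limit; the storage unit is part of the primary residence. But: (i) applies — aggregate throughput is 2,340 units, under the 2,680 units limit. (j) would limit (i) — the space is let for business use — but (k) sets (j) aside: (k) is engaged — the baseline figure is 487, under the 592 limit. (l) is triggered (the coverage ratio is 20%, less than the 22% limit), but yields to (m): (m) applies — a current Tier G Registration is held. (n) applies (a current Tier 4 Clearance is held), but is overridden by (o): (o) is triggered — assessed value is $61,000, less than the $78,500 limit. So (e) is unavailable.
No exception is made out. Rhea falls within the general rule.

Yes — Rhea must file Form RP-7.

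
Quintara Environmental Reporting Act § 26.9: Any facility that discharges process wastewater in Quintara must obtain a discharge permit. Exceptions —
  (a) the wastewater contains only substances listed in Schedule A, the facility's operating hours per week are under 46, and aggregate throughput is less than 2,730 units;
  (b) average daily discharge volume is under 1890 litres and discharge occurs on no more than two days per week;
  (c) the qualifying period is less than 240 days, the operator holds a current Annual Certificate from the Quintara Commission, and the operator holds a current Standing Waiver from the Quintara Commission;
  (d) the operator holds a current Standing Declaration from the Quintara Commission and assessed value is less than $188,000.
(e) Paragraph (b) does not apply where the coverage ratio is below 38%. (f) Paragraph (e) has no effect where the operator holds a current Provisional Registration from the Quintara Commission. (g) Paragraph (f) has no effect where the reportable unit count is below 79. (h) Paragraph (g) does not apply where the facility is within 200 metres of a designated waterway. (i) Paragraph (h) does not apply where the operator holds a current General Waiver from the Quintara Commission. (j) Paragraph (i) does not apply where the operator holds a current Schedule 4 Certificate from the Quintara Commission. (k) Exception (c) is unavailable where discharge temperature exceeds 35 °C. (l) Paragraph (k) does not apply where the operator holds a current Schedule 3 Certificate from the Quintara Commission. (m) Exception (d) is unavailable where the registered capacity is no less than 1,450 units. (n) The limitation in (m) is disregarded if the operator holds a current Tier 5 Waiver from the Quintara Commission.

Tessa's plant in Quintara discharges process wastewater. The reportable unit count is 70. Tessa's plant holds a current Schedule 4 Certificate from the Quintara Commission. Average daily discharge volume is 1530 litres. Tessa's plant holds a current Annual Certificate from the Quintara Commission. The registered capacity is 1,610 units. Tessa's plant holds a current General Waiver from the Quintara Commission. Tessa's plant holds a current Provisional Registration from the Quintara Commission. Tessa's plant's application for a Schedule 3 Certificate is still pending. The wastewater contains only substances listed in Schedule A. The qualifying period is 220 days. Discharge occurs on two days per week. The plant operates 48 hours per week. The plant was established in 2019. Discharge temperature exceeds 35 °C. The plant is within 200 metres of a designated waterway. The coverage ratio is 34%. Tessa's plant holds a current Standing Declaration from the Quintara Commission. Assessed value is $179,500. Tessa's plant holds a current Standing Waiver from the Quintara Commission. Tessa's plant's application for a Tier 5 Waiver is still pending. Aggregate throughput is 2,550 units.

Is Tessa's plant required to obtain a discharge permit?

No — exception (b) applies; Tessa's plant is not required to obtain a discharge permit.

Exception (a) fails — the facility's operating hours per week are 48, not under 46.
Exception (b): average daily discharge volume is 1530 litres, under the 1890 litres limit; discharge occurs on no more than two days per week — every condition holds. Under paragraphs (e)–(j): (e) would limit (b) — the coverage ratio is 34%, below the 38% limit — but (f) sets (e) aside: (f) is engaged — a current Provisional Registration is held. (g) is engaged (the reportable unit count is 70, below the 79 limit), but is set aside by (h): (h) operates against (g): the plant is within 200 m of a designated waterway. (i) would limit (h) — a current General Waiver is held — but (j) sets (i) aside: (j) is triggered — a current Schedule 4 Certificate is held. Exception (b) stands.
Exception (c)'s conditions are all satisfied: the qualifying period is 220 days, less than the 240 days limit; a current Annual Certificate is held; a current Standing Waiver is held. Turning to paragraphs (k)–(l): (k) operates against (c): discharge temperature exceeds 35 °C. (l) is not triggered (there is no Schedule 3 Certificate in force), so (k) stands. So (c) is unavailable.
Exception (d)'s conditions are all satisfied: a current Standing Declaration is held; assessed value is $179,500, less than the $188,000 limit. However, paragraphs (m)–(n) must be considered: (m) applies — the registered capacity is 1,610 units, meeting the 1,450 units threshold. (n), which would lift (m), is not triggered — no current Tier 5 Waiver is held. So (d) is unavailable.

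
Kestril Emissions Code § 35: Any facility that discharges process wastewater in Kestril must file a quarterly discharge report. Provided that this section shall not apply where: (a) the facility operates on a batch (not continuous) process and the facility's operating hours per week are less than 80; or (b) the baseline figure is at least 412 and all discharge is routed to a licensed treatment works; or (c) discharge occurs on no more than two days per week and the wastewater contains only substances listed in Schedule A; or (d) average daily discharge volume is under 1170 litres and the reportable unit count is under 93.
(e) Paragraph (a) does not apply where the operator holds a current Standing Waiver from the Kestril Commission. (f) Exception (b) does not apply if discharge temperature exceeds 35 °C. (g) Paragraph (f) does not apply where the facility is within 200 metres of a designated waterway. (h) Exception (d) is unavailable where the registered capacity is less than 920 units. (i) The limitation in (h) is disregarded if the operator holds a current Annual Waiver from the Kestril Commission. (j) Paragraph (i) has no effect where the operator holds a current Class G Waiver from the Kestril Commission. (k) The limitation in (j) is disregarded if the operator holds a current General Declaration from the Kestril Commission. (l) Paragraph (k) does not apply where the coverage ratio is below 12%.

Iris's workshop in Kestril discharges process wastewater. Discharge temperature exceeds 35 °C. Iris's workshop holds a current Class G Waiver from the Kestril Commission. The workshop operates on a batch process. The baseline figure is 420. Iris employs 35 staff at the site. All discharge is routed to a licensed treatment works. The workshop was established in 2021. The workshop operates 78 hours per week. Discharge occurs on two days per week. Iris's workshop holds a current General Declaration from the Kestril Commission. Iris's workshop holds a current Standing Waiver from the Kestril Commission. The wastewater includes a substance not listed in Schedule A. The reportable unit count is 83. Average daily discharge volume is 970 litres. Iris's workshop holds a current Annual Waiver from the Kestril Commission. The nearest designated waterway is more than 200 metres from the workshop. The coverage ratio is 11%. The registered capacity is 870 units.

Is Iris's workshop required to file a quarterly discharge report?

All of (a)'s requirements are met (the facility operates on a batch process; the facility's operating hours per week are 78, less than the 80 limit). Turning to paragraph (e): (e) is engaged — a current Standing Waiver is held. (a) is therefore removed.
Exception (b): the baseline figure is 420, meeting the 412 threshold; discharge is routed to a licensed treatment works — every condition holds. But applying paragraphs (f)–(g): (f) applies — discharge temperature exceeds 35 °C. (g) is not engaged (the workshop is more than 200 m from any designated waterway), so (f) stands. (b) is therefore removed.
Exception (c) fails — the wastewater includes a non-Schedule-A substance.
Exception (d) is satisfied on its face — average daily discharge volume is 970 litres, under the 1170 litres limit; the reportable unit count is 83, under the 93 limit. But: (h) operates — the registered capacity is 870 units, less than the 920 units limit. (i) would limit (h) — a current Annual Waiver is held — but (j) sets (i) aside: (j) is triggered — a current Class G Waiver is held. (k) would limit (j) — a current General Declaration is held — but (l) sets (k) aside: (l) operates against (k): the coverage ratio is 11%, below the 12% limit. So (d) is unavailable.
No exception applies. The general rule governs.

Yes — Iris's workshop must file a quarterly discharge report.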